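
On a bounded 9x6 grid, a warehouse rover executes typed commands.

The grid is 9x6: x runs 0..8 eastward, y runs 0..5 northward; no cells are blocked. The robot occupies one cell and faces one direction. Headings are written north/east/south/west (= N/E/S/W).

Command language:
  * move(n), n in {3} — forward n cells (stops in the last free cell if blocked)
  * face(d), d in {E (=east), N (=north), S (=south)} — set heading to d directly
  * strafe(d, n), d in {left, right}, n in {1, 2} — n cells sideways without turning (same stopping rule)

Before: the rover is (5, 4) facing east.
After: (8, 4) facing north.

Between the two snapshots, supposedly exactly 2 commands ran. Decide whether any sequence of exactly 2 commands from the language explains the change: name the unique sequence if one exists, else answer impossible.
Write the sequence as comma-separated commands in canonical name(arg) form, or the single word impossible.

key: cell and facing (now N) both changed — the 2 commands mix motion and turning
t0: (5, 4) facing east
1. move(3) → (8, 4) facing east
2. face(N) → (8, 4) facing north
no other 2-command option fits: unique.

move(3), face(N)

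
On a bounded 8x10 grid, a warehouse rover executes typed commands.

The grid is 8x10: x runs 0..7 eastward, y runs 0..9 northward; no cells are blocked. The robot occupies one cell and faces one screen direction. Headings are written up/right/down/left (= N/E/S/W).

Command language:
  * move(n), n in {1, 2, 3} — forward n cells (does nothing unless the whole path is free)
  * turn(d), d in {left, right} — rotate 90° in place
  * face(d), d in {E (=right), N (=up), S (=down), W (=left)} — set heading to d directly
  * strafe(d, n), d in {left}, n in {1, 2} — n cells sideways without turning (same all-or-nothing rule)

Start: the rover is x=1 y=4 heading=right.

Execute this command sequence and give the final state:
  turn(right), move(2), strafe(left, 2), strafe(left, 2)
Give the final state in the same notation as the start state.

initial: x=1 y=4 heading=right
[1] after turn(right): x=1 y=4 heading=down
[2] after move(2): x=1 y=2 heading=down
[3] after strafe(left, 2): x=3 y=2 heading=down
[4] after strafe(left, 2): x=5 y=2 heading=down

x=5 y=2 heading=down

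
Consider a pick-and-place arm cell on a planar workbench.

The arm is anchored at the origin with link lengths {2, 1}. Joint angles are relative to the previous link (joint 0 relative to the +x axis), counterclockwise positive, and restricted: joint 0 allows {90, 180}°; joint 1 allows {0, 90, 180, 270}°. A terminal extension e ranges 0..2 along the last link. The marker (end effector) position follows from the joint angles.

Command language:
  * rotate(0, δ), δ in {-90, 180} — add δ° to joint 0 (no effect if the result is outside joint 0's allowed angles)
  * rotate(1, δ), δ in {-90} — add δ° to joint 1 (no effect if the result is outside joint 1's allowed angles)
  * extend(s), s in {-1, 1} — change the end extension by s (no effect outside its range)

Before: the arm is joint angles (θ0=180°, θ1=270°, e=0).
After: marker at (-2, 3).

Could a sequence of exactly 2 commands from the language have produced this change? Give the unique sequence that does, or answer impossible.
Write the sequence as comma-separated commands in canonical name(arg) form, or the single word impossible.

t0: joint angles (θ0=180°, θ1=270°, e=0)
[1] after extend(1): joint angles (θ0=180°, θ1=270°, e=1)
[2] after extend(1): joint angles (θ0=180°, θ1=270°, e=2)
no other 2-command option fits: unique.

extend(1), extend(1)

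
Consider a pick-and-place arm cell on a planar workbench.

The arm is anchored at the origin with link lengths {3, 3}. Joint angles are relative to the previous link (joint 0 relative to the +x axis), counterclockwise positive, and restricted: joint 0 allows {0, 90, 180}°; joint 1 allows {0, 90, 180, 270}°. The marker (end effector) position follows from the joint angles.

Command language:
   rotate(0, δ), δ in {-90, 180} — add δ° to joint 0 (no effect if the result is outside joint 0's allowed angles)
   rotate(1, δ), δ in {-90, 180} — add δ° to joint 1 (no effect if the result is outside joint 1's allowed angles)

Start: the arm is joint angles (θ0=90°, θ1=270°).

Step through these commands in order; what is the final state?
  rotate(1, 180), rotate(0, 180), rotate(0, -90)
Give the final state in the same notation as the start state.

joint angles (θ0=0°, θ1=90°)

begin: joint angles (θ0=90°, θ1=270°)
step 1 (rotate(1, 180)): joint angles (θ0=90°, θ1=90°)
step 2 (rotate(0, 180)): joint angles (θ0=90°, θ1=90°)
step 3 (rotate(0, -90)): joint angles (θ0=0°, θ1=90°)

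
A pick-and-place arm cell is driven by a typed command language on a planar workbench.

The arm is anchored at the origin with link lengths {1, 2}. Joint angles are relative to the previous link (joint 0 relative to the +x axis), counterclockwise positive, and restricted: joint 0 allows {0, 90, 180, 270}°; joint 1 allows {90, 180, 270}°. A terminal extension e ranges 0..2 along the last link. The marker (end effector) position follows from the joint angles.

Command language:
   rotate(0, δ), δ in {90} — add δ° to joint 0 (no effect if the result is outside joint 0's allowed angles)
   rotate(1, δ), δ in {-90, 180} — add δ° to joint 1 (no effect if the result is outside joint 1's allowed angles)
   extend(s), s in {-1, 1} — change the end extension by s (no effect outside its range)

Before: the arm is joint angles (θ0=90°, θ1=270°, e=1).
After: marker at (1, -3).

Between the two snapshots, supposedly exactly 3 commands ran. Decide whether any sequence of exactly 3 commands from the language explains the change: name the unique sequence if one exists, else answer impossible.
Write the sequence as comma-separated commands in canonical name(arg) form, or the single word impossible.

begin: joint angles (θ0=90°, θ1=270°, e=1)
t=1 rotate(0, 90) ⇒ joint angles (θ0=180°, θ1=270°, e=1)
t=2 rotate(0, 90) ⇒ joint angles (θ0=270°, θ1=270°, e=1)
t=3 rotate(0, 90) ⇒ joint angles (θ0=0°, θ1=270°, e=1)
all 125 alternatives checked — unique.

rotate(0, 90), rotate(0, 90), rotate(0, 90)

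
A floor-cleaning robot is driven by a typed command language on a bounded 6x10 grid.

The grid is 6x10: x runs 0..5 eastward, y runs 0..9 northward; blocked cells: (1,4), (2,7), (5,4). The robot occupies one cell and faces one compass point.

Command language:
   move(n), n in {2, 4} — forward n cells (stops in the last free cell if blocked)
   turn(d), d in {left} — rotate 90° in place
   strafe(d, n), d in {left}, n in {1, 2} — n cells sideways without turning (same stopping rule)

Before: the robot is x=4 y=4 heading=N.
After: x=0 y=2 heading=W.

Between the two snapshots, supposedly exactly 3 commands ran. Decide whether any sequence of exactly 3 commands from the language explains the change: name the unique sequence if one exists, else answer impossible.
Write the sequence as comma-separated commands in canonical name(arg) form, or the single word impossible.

key: running move(4) before turn(left) would end elsewhere — order is forced
start: x=4 y=4 heading=N
1. turn(left) → x=4 y=4 heading=W
2. strafe(left, 2) → x=4 y=2 heading=W
3. move(4) → x=0 y=2 heading=W
all 125 alternatives checked — unique.

turn(left), strafe(left, 2), move(4)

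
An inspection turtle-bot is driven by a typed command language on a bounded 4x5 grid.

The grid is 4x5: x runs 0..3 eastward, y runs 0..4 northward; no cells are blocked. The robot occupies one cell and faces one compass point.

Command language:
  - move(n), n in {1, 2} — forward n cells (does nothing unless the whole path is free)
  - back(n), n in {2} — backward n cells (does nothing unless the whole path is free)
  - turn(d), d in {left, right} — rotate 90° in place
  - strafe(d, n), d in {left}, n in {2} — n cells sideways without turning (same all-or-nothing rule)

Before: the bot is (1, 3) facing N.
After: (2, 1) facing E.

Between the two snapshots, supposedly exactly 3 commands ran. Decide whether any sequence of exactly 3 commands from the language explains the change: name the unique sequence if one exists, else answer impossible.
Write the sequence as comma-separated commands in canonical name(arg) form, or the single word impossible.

key: running move(1) before back(2) would end elsewhere — order is forced
start: (1, 3) facing N
1. back(2) → (1, 1) facing N
2. turn(right) → (1, 1) facing E
3. move(1) → (2, 1) facing E
all 216 alternatives checked — unique.

back(2), turn(right), move(1)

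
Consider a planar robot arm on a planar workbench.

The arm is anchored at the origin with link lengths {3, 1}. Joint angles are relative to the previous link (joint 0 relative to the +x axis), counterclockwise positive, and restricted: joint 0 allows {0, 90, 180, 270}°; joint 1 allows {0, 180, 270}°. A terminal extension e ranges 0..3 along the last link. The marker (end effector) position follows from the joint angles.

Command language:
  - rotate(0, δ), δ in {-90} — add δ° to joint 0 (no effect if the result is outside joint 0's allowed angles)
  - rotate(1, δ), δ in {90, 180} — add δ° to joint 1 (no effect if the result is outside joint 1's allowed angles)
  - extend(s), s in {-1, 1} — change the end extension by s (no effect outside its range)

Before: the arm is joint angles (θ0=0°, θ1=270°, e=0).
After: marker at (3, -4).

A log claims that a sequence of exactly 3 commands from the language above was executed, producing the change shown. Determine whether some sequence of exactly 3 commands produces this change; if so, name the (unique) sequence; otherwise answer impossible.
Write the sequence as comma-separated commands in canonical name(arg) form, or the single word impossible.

start: joint angles (θ0=0°, θ1=270°, e=0)
step 1 (extend(1)): joint angles (θ0=0°, θ1=270°, e=1)
step 2 (extend(1)): joint angles (θ0=0°, θ1=270°, e=2)
step 3 (extend(1)): joint angles (θ0=0°, θ1=270°, e=3)
all 125 alternatives checked — unique.

extend(1), extend(1), extend(1)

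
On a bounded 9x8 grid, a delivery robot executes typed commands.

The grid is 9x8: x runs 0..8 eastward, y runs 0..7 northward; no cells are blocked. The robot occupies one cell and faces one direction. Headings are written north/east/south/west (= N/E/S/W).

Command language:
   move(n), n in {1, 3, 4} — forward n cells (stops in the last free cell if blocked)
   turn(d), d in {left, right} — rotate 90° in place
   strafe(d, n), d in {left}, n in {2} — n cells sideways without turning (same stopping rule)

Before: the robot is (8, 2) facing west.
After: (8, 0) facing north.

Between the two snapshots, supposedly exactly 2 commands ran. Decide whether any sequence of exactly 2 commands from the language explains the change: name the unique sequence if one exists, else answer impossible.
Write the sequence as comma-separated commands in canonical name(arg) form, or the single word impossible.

strafe(left, 2), turn(right)

key: running turn(right) before strafe(left, 2) would end elsewhere — order is forced
initial: (8, 2) facing west
step 1 (strafe(left, 2)): (8, 0) facing west
step 2 (turn(right)): (8, 0) facing north
all 36 alternatives checked — unique.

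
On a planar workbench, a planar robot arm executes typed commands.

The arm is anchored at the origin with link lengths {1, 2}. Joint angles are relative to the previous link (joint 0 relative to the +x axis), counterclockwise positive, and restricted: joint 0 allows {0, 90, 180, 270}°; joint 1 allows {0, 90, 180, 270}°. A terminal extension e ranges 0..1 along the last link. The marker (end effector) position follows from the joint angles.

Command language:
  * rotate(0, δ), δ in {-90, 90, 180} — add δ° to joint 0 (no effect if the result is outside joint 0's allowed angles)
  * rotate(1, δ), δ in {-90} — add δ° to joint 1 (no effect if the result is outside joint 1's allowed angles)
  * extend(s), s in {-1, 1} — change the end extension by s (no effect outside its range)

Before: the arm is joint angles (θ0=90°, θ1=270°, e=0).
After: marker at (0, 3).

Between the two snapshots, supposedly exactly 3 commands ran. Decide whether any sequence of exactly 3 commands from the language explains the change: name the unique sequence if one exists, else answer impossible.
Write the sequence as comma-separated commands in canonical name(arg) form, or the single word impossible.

t0: joint angles (θ0=90°, θ1=270°, e=0)
step 1 (rotate(1, -90)): joint angles (θ0=90°, θ1=180°, e=0)
step 2 (rotate(1, -90)): joint angles (θ0=90°, θ1=90°, e=0)
step 3 (rotate(1, -90)): joint angles (θ0=90°, θ1=0°, e=0)
no other 3-command option fits: unique.

rotate(1, -90), rotate(1, -90), rotate(1, -90)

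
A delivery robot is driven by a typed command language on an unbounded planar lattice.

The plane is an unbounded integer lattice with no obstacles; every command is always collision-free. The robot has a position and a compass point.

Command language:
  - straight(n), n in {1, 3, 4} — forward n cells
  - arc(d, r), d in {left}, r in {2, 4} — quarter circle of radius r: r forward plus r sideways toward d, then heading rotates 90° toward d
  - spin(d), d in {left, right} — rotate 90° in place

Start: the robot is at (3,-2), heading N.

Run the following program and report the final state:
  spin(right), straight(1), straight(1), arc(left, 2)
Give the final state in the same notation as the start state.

t0: at (3,-2), heading N
1. spin(right) → at (3,-2), heading E
2. straight(1) → at (4,-2), heading E
3. straight(1) → at (5,-2), heading E
4. arc(left, 2) → at (7,0), heading N

at (7,0), heading N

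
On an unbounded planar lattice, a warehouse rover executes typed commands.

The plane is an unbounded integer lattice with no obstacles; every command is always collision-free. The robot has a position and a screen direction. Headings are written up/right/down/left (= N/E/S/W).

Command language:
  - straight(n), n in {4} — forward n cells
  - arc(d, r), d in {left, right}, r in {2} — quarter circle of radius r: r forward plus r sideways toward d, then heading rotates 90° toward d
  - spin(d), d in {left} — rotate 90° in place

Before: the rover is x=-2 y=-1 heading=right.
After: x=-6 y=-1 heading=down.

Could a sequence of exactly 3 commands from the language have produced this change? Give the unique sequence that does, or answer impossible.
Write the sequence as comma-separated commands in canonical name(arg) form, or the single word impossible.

key: order matters: swapping spin(left) and arc(left, 2) lands elsewhere
start: x=-2 y=-1 heading=right
[1] after spin(left): x=-2 y=-1 heading=up
[2] after arc(left, 2): x=-4 y=1 heading=left
[3] after arc(left, 2): x=-6 y=-1 heading=down
uniquely the one of 64 3-step routes that fits.

spin(left), arc(left, 2), arc(left, 2)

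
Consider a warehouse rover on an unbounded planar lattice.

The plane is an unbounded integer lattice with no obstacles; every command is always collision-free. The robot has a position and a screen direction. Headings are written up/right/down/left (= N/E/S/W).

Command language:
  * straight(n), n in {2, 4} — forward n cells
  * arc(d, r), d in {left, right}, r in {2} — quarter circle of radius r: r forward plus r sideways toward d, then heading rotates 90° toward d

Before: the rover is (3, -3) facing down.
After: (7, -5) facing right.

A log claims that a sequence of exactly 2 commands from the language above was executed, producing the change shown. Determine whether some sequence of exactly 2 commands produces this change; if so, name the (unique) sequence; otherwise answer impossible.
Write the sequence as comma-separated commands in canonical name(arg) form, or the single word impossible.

key: order matters: swapping arc(left, 2) and straight(2) lands elsewhere
from: (3, -3) facing down
step 1 (arc(left, 2)): (5, -5) facing right
step 2 (straight(2)): (7, -5) facing right
all 16 alternatives checked — unique.

arc(left, 2), straight(2)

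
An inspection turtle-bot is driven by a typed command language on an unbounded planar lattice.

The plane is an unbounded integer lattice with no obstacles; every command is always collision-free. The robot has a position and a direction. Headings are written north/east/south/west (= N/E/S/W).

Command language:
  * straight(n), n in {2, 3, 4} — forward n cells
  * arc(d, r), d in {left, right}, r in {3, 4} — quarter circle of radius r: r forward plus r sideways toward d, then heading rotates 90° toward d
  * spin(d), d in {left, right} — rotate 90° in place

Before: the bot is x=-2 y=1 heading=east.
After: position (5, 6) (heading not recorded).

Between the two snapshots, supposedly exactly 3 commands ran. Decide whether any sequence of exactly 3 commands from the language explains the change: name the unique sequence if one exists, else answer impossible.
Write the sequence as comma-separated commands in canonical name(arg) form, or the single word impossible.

key: order matters: swapping straight(4) and straight(2) lands elsewhere
t0: x=-2 y=1 heading=east
[1] after straight(4): x=2 y=1 heading=east
[2] after arc(left, 3): x=5 y=4 heading=north
[3] after straight(2): x=5 y=6 heading=north
all 729 alternatives checked — unique.

straight(4), arc(left, 3), straight(2)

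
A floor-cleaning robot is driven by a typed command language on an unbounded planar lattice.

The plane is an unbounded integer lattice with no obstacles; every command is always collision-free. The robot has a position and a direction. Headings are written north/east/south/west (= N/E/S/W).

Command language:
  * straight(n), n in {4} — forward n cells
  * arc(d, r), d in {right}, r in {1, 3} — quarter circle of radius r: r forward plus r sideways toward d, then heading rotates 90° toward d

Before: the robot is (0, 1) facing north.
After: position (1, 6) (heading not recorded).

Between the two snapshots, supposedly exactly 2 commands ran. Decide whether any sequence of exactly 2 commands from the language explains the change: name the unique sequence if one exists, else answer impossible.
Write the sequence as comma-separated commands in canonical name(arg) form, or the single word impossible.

key: running arc(right, 1) before straight(4) would end elsewhere — order is forced
initial: (0, 1) facing north
1. straight(4) → (0, 5) facing north
2. arc(right, 1) → (1, 6) facing east
no rival 2-sequence matches.

straight(4), arc(right, 1)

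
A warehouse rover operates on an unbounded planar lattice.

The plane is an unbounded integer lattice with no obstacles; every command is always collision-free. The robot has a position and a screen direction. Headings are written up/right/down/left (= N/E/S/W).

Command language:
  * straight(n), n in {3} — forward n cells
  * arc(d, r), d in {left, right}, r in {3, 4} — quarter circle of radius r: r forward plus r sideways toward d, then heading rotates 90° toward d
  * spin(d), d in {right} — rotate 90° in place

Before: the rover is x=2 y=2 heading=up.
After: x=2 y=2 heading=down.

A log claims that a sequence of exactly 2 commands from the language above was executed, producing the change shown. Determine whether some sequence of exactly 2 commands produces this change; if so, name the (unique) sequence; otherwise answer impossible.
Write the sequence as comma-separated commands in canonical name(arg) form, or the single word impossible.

key: (2,2) unmoved — no command in the sequence translates
t0: x=2 y=2 heading=up
step 1 (spin(right)): x=2 y=2 heading=right
step 2 (spin(right)): x=2 y=2 heading=down
no other 2-command option fits: unique.

spin(right), spin(right)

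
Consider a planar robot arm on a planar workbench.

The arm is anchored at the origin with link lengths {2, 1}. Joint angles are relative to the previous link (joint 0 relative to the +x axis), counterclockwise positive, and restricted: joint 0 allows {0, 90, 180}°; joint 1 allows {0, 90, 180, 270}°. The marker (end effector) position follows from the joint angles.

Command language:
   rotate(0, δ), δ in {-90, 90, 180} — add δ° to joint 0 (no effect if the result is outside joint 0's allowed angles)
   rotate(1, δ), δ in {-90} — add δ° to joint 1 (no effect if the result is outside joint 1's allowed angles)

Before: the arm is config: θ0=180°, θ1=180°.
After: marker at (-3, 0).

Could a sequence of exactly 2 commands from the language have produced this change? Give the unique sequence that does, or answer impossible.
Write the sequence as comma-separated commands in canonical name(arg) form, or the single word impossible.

initial: config: θ0=180°, θ1=180°
step 1 (rotate(1, -90)): config: θ0=180°, θ1=90°
step 2 (rotate(1, -90)): config: θ0=180°, θ1=0°
uniquely the one of 16 2-step routes that fits.

rotate(1, -90), rotate(1, -90)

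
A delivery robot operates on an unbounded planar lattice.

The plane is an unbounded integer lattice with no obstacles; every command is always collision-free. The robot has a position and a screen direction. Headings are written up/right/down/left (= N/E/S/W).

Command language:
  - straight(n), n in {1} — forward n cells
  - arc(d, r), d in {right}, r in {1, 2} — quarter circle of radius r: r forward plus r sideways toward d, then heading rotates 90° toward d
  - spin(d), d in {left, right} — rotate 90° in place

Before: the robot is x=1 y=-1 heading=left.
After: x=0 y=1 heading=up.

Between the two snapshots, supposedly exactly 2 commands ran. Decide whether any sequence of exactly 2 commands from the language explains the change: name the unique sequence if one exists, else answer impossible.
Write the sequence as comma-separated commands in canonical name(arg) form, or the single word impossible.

arc(right, 1), straight(1)

key: order matters: swapping arc(right, 1) and straight(1) lands elsewhere
initial: x=1 y=-1 heading=left
[1] after arc(right, 1): x=0 y=0 heading=up
[2] after straight(1): x=0 y=1 heading=up
uniquely the one of 25 2-step routes that fits.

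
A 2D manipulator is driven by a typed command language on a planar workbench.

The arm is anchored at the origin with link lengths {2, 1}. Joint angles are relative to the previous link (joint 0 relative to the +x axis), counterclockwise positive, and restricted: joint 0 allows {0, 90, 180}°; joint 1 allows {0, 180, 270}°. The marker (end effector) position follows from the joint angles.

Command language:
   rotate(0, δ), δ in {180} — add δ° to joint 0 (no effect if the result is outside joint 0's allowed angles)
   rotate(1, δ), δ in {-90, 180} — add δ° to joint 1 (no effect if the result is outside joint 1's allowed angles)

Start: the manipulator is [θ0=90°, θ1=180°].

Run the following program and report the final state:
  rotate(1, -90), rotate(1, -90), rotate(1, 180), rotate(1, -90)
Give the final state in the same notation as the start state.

from: [θ0=90°, θ1=180°]
t=1 rotate(1, -90) ⇒ [θ0=90°, θ1=180°]
t=2 rotate(1, -90) ⇒ [θ0=90°, θ1=180°]
t=3 rotate(1, 180) ⇒ [θ0=90°, θ1=0°]
t=4 rotate(1, -90) ⇒ [θ0=90°, θ1=270°]

[θ0=90°, θ1=270°]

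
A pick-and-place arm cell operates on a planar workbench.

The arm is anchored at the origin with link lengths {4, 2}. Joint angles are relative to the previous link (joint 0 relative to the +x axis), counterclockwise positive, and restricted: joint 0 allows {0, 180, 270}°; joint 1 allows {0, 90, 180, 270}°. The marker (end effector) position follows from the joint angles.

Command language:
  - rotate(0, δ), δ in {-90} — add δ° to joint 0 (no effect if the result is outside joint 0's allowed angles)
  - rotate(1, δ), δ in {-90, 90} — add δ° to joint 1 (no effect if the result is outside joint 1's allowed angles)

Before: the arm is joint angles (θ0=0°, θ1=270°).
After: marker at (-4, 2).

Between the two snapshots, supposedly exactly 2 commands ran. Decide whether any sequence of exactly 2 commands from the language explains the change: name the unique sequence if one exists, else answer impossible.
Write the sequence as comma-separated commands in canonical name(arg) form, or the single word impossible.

rotate(0, -90), rotate(0, -90)

start: joint angles (θ0=0°, θ1=270°)
[1] after rotate(0, -90): joint angles (θ0=270°, θ1=270°)
[2] after rotate(0, -90): joint angles (θ0=180°, θ1=270°)
no other 2-command option fits: unique.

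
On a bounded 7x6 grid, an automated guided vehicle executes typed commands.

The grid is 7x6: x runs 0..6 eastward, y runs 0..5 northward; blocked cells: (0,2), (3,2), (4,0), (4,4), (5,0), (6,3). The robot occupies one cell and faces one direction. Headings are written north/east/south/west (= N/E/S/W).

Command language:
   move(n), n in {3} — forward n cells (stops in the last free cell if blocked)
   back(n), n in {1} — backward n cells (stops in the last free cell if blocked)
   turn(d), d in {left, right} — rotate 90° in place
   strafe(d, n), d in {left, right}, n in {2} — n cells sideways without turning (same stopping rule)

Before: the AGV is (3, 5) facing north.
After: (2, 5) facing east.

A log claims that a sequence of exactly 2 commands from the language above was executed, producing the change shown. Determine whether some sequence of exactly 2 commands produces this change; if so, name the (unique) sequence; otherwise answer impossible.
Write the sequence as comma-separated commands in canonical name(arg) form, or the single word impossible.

key: order matters: swapping turn(right) and back(1) lands elsewhere
begin: (3, 5) facing north
step 1 (turn(right)): (3, 5) facing east
step 2 (back(1)): (2, 5) facing east
no rival 2-sequence matches.

turn(right), back(1)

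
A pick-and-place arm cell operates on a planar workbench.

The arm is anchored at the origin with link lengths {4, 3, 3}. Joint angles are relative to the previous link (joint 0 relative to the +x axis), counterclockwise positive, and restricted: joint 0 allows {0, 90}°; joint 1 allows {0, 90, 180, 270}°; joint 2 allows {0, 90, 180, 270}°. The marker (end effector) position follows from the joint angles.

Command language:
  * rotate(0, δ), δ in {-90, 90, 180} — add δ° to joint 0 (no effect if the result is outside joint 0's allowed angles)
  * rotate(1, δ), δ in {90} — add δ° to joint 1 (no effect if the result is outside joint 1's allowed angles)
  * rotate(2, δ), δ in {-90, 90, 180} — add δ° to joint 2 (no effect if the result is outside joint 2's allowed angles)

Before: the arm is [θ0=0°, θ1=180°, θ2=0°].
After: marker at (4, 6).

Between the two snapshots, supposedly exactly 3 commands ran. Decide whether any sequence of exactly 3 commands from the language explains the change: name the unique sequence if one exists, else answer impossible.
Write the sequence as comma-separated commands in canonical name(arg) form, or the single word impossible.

t0: [θ0=0°, θ1=180°, θ2=0°]
t=1 rotate(1, 90) ⇒ [θ0=0°, θ1=270°, θ2=0°]
t=2 rotate(1, 90) ⇒ [θ0=0°, θ1=0°, θ2=0°]
t=3 rotate(1, 90) ⇒ [θ0=0°, θ1=90°, θ2=0°]
no other 3-command option fits: unique.

rotate(1, 90), rotate(1, 90), rotate(1, 90)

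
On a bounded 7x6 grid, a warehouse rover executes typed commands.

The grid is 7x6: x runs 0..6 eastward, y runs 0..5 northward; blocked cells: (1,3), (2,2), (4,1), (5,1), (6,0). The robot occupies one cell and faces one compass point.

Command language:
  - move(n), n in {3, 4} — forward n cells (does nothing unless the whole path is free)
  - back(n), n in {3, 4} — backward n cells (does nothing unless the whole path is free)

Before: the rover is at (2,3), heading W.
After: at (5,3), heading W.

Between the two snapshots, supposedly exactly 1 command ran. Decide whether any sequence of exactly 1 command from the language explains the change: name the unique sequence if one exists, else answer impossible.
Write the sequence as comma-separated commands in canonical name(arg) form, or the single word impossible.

back(3)

key: heading stays W — the single command does not turn
begin: at (2,3), heading W
1. back(3) → at (5,3), heading W
no rival 1-sequence matches.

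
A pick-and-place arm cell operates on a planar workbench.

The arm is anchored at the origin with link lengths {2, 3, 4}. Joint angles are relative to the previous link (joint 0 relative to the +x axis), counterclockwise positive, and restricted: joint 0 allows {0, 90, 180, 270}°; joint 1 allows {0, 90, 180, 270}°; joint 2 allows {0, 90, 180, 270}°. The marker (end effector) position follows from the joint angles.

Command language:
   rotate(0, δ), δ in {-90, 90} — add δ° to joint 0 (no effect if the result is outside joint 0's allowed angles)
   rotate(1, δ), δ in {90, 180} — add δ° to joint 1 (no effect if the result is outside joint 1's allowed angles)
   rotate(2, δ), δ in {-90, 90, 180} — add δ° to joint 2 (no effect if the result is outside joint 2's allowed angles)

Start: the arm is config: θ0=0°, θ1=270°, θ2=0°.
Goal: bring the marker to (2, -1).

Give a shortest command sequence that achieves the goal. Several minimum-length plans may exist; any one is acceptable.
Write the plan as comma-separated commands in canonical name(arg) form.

rotate(2, 180), rotate(1, 180)

t0: config: θ0=0°, θ1=270°, θ2=0°
t=1 rotate(2, 180) ⇒ config: θ0=0°, θ1=270°, θ2=180°
t=2 rotate(1, 180) ⇒ config: θ0=0°, θ1=90°, θ2=180°
shorter routes all fall short; 2 is best.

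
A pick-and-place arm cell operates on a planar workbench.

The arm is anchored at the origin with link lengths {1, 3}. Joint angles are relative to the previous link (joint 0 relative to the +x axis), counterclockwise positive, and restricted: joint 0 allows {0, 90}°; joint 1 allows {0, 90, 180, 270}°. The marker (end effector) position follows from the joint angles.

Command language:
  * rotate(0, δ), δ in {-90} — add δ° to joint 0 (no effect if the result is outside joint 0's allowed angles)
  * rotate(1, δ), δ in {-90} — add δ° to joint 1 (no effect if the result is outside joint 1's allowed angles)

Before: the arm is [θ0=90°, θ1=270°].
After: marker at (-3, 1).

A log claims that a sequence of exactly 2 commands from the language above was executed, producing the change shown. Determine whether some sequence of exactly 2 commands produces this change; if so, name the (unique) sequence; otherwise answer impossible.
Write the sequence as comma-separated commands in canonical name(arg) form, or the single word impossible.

begin: [θ0=90°, θ1=270°]
1. rotate(1, -90) → [θ0=90°, θ1=180°]
2. rotate(1, -90) → [θ0=90°, θ1=90°]
all 4 alternatives checked — unique.

rotate(1, -90), rotate(1, -90)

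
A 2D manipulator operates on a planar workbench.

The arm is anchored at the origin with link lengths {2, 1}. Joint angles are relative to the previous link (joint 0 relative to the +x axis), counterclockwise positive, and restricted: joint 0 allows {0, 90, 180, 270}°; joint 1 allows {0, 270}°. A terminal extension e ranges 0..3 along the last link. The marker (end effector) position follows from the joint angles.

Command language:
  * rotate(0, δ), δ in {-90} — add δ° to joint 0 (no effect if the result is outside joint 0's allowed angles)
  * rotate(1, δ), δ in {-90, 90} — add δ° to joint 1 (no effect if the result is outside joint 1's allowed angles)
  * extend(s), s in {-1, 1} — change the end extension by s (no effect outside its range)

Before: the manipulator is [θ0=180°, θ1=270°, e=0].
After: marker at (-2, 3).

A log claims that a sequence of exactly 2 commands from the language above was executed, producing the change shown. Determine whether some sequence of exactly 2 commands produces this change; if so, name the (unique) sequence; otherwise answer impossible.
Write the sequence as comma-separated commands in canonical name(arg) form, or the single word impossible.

extend(1), extend(1)

from: [θ0=180°, θ1=270°, e=0]
1. extend(1) → [θ0=180°, θ1=270°, e=1]
2. extend(1) → [θ0=180°, θ1=270°, e=2]
no rival 2-sequence matches.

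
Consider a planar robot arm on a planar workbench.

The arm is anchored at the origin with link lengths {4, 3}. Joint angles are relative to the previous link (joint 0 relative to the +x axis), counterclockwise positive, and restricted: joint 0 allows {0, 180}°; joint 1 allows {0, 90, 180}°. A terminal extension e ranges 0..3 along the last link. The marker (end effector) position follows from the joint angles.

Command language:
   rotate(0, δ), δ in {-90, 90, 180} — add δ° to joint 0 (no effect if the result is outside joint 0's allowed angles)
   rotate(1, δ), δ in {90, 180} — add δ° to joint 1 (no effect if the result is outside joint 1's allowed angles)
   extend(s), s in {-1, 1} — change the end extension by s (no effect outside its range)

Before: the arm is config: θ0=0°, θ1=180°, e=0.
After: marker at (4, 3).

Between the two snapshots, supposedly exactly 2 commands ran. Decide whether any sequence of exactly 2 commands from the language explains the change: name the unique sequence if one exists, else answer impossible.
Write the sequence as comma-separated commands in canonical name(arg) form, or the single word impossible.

rotate(1, 180), rotate(1, 90)

key: running rotate(1, 90) before rotate(1, 180) would end elsewhere — order is forced
initial: config: θ0=0°, θ1=180°, e=0
t=1 rotate(1, 180) ⇒ config: θ0=0°, θ1=0°, e=0
t=2 rotate(1, 90) ⇒ config: θ0=0°, θ1=90°, e=0
no rival 2-sequence matches.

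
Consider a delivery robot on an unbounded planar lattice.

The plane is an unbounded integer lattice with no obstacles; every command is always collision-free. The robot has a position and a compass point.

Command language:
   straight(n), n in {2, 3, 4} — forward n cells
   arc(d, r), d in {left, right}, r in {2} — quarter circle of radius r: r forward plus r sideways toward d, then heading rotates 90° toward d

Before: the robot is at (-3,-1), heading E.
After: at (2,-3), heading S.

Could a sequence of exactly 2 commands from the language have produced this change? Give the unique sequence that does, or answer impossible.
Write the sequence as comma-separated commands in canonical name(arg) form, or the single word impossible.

straight(3), arc(right, 2)

key: order matters: swapping straight(3) and arc(right, 2) lands elsewhere
initial: at (-3,-1), heading E
[1] after straight(3): at (0,-1), heading E
[2] after arc(right, 2): at (2,-3), heading S
no other 2-command option fits: unique.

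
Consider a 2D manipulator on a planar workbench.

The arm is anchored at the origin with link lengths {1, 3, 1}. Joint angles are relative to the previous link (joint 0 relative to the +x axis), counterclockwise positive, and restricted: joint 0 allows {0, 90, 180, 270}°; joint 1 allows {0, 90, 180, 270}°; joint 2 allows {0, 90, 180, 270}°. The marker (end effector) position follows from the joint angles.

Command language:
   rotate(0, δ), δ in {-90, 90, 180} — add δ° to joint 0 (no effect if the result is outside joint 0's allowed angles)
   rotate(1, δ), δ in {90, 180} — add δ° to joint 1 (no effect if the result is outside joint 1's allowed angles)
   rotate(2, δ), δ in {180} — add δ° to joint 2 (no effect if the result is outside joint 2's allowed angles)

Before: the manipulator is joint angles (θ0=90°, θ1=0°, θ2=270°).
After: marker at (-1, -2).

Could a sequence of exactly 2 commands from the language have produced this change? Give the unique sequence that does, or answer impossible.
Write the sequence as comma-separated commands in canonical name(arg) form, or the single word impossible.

initial: joint angles (θ0=90°, θ1=0°, θ2=270°)
step 1 (rotate(1, 90)): joint angles (θ0=90°, θ1=90°, θ2=270°)
step 2 (rotate(1, 90)): joint angles (θ0=90°, θ1=180°, θ2=270°)
no other 2-command option fits: unique.

rotate(1, 90), rotate(1, 90)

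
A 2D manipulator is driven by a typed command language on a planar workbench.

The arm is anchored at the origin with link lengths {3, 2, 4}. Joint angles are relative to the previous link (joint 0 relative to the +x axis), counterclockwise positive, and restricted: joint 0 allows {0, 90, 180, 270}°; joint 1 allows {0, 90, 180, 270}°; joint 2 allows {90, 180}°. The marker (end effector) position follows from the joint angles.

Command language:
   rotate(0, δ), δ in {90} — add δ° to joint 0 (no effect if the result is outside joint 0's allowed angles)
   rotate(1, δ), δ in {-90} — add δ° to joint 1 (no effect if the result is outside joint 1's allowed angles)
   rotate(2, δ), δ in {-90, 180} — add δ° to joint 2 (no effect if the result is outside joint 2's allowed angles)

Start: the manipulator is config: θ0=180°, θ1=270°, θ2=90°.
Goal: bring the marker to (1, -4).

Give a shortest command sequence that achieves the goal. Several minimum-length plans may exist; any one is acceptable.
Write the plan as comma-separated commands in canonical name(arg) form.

rotate(0, 90), rotate(0, 90), rotate(1, -90)

start: config: θ0=180°, θ1=270°, θ2=90°
step 1 (rotate(0, 90)): config: θ0=270°, θ1=270°, θ2=90°
step 2 (rotate(0, 90)): config: θ0=0°, θ1=270°, θ2=90°
step 3 (rotate(1, -90)): config: θ0=0°, θ1=180°, θ2=90°
nothing shorter than 3 reaches the goal.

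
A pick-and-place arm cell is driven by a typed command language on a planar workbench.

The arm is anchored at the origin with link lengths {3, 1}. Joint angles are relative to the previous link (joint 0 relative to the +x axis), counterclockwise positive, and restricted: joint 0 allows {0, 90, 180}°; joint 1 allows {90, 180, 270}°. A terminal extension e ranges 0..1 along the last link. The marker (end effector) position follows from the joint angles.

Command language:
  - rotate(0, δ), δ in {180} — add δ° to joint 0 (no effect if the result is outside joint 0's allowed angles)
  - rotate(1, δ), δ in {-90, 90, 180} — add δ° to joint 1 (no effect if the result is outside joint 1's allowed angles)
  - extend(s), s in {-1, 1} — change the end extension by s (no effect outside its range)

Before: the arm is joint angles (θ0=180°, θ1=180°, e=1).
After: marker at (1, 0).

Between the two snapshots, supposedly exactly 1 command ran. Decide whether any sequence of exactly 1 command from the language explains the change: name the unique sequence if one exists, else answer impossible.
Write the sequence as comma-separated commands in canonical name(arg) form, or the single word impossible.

initial: joint angles (θ0=180°, θ1=180°, e=1)
t=1 rotate(0, 180) ⇒ joint angles (θ0=0°, θ1=180°, e=1)
no other 1-command option fits: unique.

rotate(0, 180)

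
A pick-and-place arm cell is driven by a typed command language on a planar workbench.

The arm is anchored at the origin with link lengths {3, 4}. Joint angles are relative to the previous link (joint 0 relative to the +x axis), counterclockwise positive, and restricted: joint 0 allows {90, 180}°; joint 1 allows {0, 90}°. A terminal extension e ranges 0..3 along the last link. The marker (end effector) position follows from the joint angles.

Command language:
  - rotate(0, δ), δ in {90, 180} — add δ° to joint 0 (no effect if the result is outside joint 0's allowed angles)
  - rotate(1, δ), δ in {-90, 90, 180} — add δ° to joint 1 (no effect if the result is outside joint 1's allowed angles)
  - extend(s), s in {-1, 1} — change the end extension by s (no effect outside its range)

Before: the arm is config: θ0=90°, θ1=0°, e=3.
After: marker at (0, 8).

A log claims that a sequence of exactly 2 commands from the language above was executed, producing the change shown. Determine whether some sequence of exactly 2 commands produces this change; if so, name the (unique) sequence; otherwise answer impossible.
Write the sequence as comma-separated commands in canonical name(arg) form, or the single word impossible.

extend(-1), extend(-1)

from: config: θ0=90°, θ1=0°, e=3
[1] after extend(-1): config: θ0=90°, θ1=0°, e=2
[2] after extend(-1): config: θ0=90°, θ1=0°, e=1
all 49 alternatives checked — unique.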